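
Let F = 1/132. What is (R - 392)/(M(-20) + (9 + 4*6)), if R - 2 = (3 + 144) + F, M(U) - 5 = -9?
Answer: -32075/3828 ≈ -8.3790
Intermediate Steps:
M(U) = -4 (M(U) = 5 - 9 = -4)
F = 1/132 ≈ 0.0075758
R = 19669/132 (R = 2 + ((3 + 144) + 1/132) = 2 + (147 + 1/132) = 2 + 19405/132 = 19669/132 ≈ 149.01)
(R - 392)/(M(-20) + (9 + 4*6)) = (19669/132 - 392)/(-4 + (9 + 4*6)) = -32075/(132*(-4 + (9 + 24))) = -32075/(132*(-4 + 33)) = -32075/132/29 = -32075/132*1/29 = -32075/3828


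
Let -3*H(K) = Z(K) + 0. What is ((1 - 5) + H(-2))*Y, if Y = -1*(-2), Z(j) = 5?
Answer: -34/3 ≈ -11.333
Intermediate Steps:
H(K) = -5/3 (H(K) = -(5 + 0)/3 = -⅓*5 = -5/3)
Y = 2
((1 - 5) + H(-2))*Y = ((1 - 5) - 5/3)*2 = (-4 - 5/3)*2 = -17/3*2 = -34/3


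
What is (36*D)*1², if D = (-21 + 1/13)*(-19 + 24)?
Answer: -48960/13 ≈ -3766.2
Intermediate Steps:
D = -1360/13 (D = (-21 + 1/13)*5 = -272/13*5 = -1360/13 ≈ -104.62)
(36*D)*1² = (36*(-1360/13))*1² = -48960/13*1 = -48960/13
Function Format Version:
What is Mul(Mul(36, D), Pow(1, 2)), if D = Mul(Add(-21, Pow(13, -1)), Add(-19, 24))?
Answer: Rational(-48960, 13) ≈ -3766.2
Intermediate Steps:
D = Rational(-1360, 13) (D = Mul(Add(-21, Rational(1, 13)), 5) = Mul(Rational(-272, 13), 5) = Rational(-1360, 13) ≈ -104.62)
Mul(Mul(36, D), Pow(1, 2)) = Mul(Mul(36, Rational(-1360, 13)), Pow(1, 2)) = Mul(Rational(-48960, 13), 1) = Rational(-48960, 13)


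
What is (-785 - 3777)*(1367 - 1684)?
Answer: 1446154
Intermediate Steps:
(-785 - 3777)*(1367 - 1684) = -4562*(-317) = 1446154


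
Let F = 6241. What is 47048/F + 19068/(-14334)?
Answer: 92563774/14909749 ≈ 6.2083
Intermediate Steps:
47048/F + 19068/(-14334) = 47048/6241 + 19068/(-14334) = 47048*(1/6241) + 19068*(-1/14334) = 47048/6241 - 3178/2389 = 92563774/14909749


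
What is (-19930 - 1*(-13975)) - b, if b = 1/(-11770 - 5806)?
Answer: -104665079/17576 ≈ -5955.0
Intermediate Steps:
b = -1/17576 (b = 1/(-17576) = -1/17576 ≈ -5.6896e-5)
(-19930 - 1*(-13975)) - b = (-19930 - 1*(-13975)) - 1*(-1/17576) = (-19930 + 13975) + 1/17576 = -5955 + 1/17576 = -104665079/17576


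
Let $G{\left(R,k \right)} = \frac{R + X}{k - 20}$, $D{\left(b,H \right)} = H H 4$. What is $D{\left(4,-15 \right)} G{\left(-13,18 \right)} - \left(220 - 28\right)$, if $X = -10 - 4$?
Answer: $11958$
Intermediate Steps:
$X = -14$ ($X = -10 - 4 = -14$)
$D{\left(b,H \right)} = 4 H^{2}$ ($D{\left(b,H \right)} = H^{2} \cdot 4 = 4 H^{2}$)
$G{\left(R,k \right)} = \frac{-14 + R}{-20 + k}$ ($G{\left(R,k \right)} = \frac{R - 14}{k - 20} = \frac{-14 + R}{-20 + k}$)
$D{\left(4,-15 \right)} G{\left(-13,18 \right)} - \left(220 - 28\right) = 4 \left(-15\right)^{2} \frac{-14 - 13}{-20 + 18} - \left(220 - 28\right) = 4 \cdot 225 \frac{1}{-2} \left(-27\right) - 192 = 900 \left(\left(- \frac{1}{2}\right) \left(-27\right)\right) + \left(-220 + 28\right) = 900 \cdot \frac{27}{2} - 192 = 12150 - 192 = 11958$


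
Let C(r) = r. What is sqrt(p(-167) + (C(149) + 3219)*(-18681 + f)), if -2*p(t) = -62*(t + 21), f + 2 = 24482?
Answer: sqrt(19526506) ≈ 4418.9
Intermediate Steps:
f = 24480 (f = -2 + 24482 = 24480)
p(t) = 651 + 31*t (p(t) = -(-31)*(t + 21) = -(-31)*(21 + t) = -(-1302 - 62*t)/2 = 651 + 31*t)
sqrt(p(-167) + (C(149) + 3219)*(-18681 + f)) = sqrt((651 + 31*(-167)) + (149 + 3219)*(-18681 + 24480)) = sqrt((651 - 5177) + 3368*5799) = sqrt(-4526 + 19531032) = sqrt(19526506)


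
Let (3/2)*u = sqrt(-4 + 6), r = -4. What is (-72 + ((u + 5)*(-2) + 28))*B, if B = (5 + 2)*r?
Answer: 1512 + 112*sqrt(2)/3 ≈ 1564.8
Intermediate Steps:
u = 2*sqrt(2)/3 (u = 2*sqrt(-4 + 6)/3 = 2*sqrt(2)/3 ≈ 0.94281)
B = -28 (B = (5 + 2)*(-4) = 7*(-4) = -28)
(-72 + ((u + 5)*(-2) + 28))*B = (-72 + ((2*sqrt(2)/3 + 5)*(-2) + 28))*(-28) = (-72 + ((5 + 2*sqrt(2)/3)*(-2) + 28))*(-28) = (-72 + ((-10 - 4*sqrt(2)/3) + 28))*(-28) = (-72 + (18 - 4*sqrt(2)/3))*(-28) = (-54 - 4*sqrt(2)/3)*(-28) = 1512 + 112*sqrt(2)/3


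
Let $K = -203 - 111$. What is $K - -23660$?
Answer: $23346$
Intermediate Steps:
$K = -314$
$K - -23660 = -314 - -23660 = -314 + 23660 = 23346$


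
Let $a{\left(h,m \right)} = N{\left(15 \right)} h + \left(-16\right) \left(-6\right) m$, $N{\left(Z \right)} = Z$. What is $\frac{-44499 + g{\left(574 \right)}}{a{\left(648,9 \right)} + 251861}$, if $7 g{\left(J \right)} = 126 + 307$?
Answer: $- \frac{62212}{367423} \approx -0.16932$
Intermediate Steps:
$g{\left(J \right)} = \frac{433}{7}$ ($g{\left(J \right)} = \frac{126 + 307}{7} = \frac{1}{7} \cdot 433 = \frac{433}{7}$)
$a{\left(h,m \right)} = 15 h + 96 m$ ($a{\left(h,m \right)} = 15 h + \left(-16\right) \left(-6\right) m = 15 h + 96 m$)
$\frac{-44499 + g{\left(574 \right)}}{a{\left(648,9 \right)} + 251861} = \frac{-44499 + \frac{433}{7}}{\left(15 \cdot 648 + 96 \cdot 9\right) + 251861} = - \frac{311060}{7 \left(\left(9720 + 864\right) + 251861\right)} = - \frac{311060}{7 \left(10584 + 251861\right)} = - \frac{311060}{7 \cdot 262445} = \left(- \frac{311060}{7}\right) \frac{1}{262445} = - \frac{62212}{367423}$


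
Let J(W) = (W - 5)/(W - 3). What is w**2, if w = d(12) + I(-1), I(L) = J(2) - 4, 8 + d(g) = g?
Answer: 9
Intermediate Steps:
d(g) = -8 + g
J(W) = (-5 + W)/(-3 + W)
I(L) = -1 (I(L) = (-5 + 2)/(-3 + 2) - 4 = -3/(-1) - 4 = -1*(-3) - 4 = 3 - 4 = -1)
w = 3 (w = (-8 + 12) - 1 = 4 - 1 = 3)
w**2 = 3**2 = 9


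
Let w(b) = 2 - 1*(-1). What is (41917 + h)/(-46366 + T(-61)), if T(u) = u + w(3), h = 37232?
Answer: -11307/6632 ≈ -1.7049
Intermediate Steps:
w(b) = 3 (w(b) = 2 + 1 = 3)
T(u) = 3 + u (T(u) = u + 3 = 3 + u)
(41917 + h)/(-46366 + T(-61)) = (41917 + 37232)/(-46366 + (3 - 61)) = 79149/(-46366 - 58) = 79149/(-46424) = 79149*(-1/46424) = -11307/6632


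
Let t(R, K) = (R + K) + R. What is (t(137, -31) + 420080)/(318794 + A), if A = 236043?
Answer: 420323/554837 ≈ 0.75756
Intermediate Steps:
t(R, K) = K + 2*R (t(R, K) = (K + R) + R = K + 2*R)
(t(137, -31) + 420080)/(318794 + A) = ((-31 + 2*137) + 420080)/(318794 + 236043) = ((-31 + 274) + 420080)/554837 = (243 + 420080)*(1/554837) = 420323*(1/554837) = 420323/554837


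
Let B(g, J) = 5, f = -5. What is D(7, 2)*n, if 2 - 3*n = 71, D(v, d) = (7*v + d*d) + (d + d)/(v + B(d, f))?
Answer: -3680/3 ≈ -1226.7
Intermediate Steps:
D(v, d) = d**2 + 7*v + 2*d/(5 + v) (D(v, d) = (7*v + d*d) + (d + d)/(v + 5) = (7*v + d**2) + (2*d)/(5 + v) = (d**2 + 7*v) + 2*d/(5 + v) = d**2 + 7*v + 2*d/(5 + v))
n = -23 (n = 2/3 - 1/3*71 = 2/3 - 71/3 = -23)
D(7, 2)*n = ((2*2 + 5*2**2 + 7*7**2 + 35*7 + 7*2**2)/(5 + 7))*(-23) = ((4 + 5*4 + 7*49 + 245 + 7*4)/12)*(-23) = ((4 + 20 + 343 + 245 + 28)/12)*(-23) = ((1/12)*640)*(-23) = (160/3)*(-23) = -3680/3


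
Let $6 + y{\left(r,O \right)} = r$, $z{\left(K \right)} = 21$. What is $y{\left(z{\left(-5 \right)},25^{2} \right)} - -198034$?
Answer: $198049$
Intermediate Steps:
$y{\left(r,O \right)} = -6 + r$
$y{\left(z{\left(-5 \right)},25^{2} \right)} - -198034 = \left(-6 + 21\right) - -198034 = 15 + 198034 = 198049$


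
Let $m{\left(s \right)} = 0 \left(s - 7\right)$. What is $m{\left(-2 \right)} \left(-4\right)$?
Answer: $0$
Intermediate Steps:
$m{\left(s \right)} = 0$ ($m{\left(s \right)} = 0 \left(-7 + s\right) = 0$)
$m{\left(-2 \right)} \left(-4\right) = 0 \left(-4\right) = 0$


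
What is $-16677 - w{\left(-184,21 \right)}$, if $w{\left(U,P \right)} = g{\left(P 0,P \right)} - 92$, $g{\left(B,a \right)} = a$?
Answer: $-16606$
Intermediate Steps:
$w{\left(U,P \right)} = -92 + P$ ($w{\left(U,P \right)} = P - 92 = -92 + P$)
$-16677 - w{\left(-184,21 \right)} = -16677 - \left(-92 + 21\right) = -16677 - -71 = -16677 + 71 = -16606$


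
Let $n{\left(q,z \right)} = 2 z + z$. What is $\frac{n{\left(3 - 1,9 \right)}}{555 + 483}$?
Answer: $\frac{9}{346} \approx 0.026012$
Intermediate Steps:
$n{\left(q,z \right)} = 3 z$
$\frac{n{\left(3 - 1,9 \right)}}{555 + 483} = \frac{3 \cdot 9}{555 + 483} = \frac{27}{1038} = 27 \cdot \frac{1}{1038} = \frac{9}{346}$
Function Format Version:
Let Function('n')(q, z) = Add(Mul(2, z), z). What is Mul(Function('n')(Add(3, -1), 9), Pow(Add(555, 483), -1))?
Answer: Rational(9, 346) ≈ 0.026012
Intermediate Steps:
Function('n')(q, z) = Mul(3, z)
Mul(Function('n')(Add(3, -1), 9), Pow(Add(555, 483), -1)) = Mul(Mul(3, 9), Pow(Add(555, 483), -1)) = Mul(27, Pow(1038, -1)) = Mul(27, Rational(1, 1038)) = Rational(9, 346)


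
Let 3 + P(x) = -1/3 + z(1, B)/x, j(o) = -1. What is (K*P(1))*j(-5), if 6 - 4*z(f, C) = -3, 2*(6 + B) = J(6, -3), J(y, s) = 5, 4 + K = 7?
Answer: 13/4 ≈ 3.2500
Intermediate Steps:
K = 3 (K = -4 + 7 = 3)
B = -7/2 (B = -6 + (1/2)*5 = -6 + 5/2 = -7/2 ≈ -3.5000)
z(f, C) = 9/4 (z(f, C) = 3/2 - 1/4*(-3) = 3/2 + 3/4 = 9/4)
P(x) = -10/3 + 9/(4*x) (P(x) = -3 + (-1/3 + 9/(4*x)) = -10/3 + 9/(4*x))
(K*P(1))*j(-5) = (3*((1/12)*(27 - 40*1)/1))*(-1) = (3*((1/12)*1*(27 - 40)))*(-1) = (3*((1/12)*1*(-13)))*(-1) = (3*(-13/12))*(-1) = -13/4*(-1) = 13/4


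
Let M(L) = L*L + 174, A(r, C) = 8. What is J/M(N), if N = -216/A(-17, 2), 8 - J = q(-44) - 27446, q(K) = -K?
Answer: 27410/903 ≈ 30.354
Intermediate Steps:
J = 27410 (J = 8 - (-1*(-44) - 27446) = 8 - (44 - 27446) = 8 - 1*(-27402) = 8 + 27402 = 27410)
N = -27 (N = -216/8 = -216*⅛ = -27)
M(L) = 174 + L² (M(L) = L² + 174 = 174 + L²)
J/M(N) = 27410/(174 + (-27)²) = 27410/(174 + 729) = 27410/903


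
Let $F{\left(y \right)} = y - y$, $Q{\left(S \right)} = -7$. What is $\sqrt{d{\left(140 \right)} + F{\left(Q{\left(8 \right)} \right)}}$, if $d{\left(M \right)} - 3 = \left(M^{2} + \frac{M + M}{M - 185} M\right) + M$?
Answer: $\frac{\sqrt{169847}}{3} \approx 137.38$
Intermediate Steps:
$d{\left(M \right)} = 3 + M + M^{2} + \frac{2 M^{2}}{-185 + M}$ ($d{\left(M \right)} = 3 + \left(\left(M^{2} + \frac{M + M}{M - 185} M\right) + M\right) = 3 + \left(\left(M^{2} + \frac{2 M}{-185 + M} M\right) + M\right) = 3 + \left(\left(M^{2} + \frac{2 M^{2}}{-185 + M}\right) + M\right) = 3 + \left(M + M^{2} + \frac{2 M^{2}}{-185 + M}\right) = 3 + M + M^{2} + \frac{2 M^{2}}{-185 + M}$)
$F{\left(y \right)} = 0$
$\sqrt{d{\left(140 \right)} + F{\left(Q{\left(8 \right)} \right)}} = \sqrt{\frac{-555 + 140^{3} - 25480 - 182 \cdot 140^{2}}{-185 + 140} + 0} = \sqrt{\frac{-555 + 2744000 - 25480 - 3567200}{-45} + 0} = \sqrt{- \frac{-555 + 2744000 - 25480 - 3567200}{45} + 0} = \sqrt{\left(- \frac{1}{45}\right) \left(-849235\right) + 0} = \sqrt{\frac{169847}{9} + 0} = \sqrt{\frac{169847}{9}} = \frac{\sqrt{169847}}{3}$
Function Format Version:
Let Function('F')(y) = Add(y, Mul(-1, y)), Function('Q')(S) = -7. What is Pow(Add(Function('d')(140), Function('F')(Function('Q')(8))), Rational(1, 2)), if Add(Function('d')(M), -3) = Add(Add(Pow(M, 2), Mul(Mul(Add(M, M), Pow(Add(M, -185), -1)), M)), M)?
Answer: Mul(Rational(1, 3), Pow(169847, Rational(1, 2))) ≈ 137.38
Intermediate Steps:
Function('d')(M) = Add(3, M, Pow(M, 2), Mul(2, Pow(M, 2), Pow(Add(-185, M), -1))) (Function('d')(M) = Add(3, Add(Add(Pow(M, 2), Mul(Mul(Add(M, M), Pow(Add(M, -185), -1)), M)), M)) = Add(3, Add(Add(Pow(M, 2), Mul(Mul(Mul(2, M), Pow(Add(-185, M), -1)), M)), M)) = Add(3, Add(Add(Pow(M, 2), Mul(Mul(2, M, Pow(Add(-185, M), -1)), M)), M)) = Add(3, Add(Add(Pow(M, 2), Mul(2, Pow(M, 2), Pow(Add(-185, M), -1))), M)) = Add(3, Add(M, Pow(M, 2), Mul(2, Pow(M, 2), Pow(Add(-185, M), -1)))) = Add(3, M, Pow(M, 2), Mul(2, Pow(M, 2), Pow(Add(-185, M), -1))))
Function('F')(y) = 0
Pow(Add(Function('d')(140), Function('F')(Function('Q')(8))), Rational(1, 2)) = Pow(Add(Mul(Pow(Add(-185, 140), -1), Add(-555, Pow(140, 3), Mul(-182, 140), Mul(-182, Pow(140, 2)))), 0), Rational(1, 2)) = Pow(Add(Mul(Pow(-45, -1), Add(-555, 2744000, -25480, Mul(-182, 19600))), 0), Rational(1, 2)) = Pow(Add(Mul(Rational(-1, 45), Add(-555, 2744000, -25480, -3567200)), 0), Rational(1, 2)) = Pow(Add(Mul(Rational(-1, 45), -849235), 0), Rational(1, 2)) = Pow(Add(Rational(169847, 9), 0), Rational(1, 2)) = Pow(Rational(169847, 9), Rational(1, 2)) = Mul(Rational(1, 3), Pow(169847, Rational(1, 2)))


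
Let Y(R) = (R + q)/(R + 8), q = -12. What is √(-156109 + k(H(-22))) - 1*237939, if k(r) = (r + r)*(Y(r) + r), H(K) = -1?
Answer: -237939 + I*√7649061/7 ≈ -2.3794e+5 + 395.1*I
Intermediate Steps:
Y(R) = (-12 + R)/(8 + R) (Y(R) = (R - 12)/(R + 8) = (-12 + R)/(8 + R))
k(r) = 2*r*(r + (-12 + r)/(8 + r)) (k(r) = (r + r)*((-12 + r)/(8 + r) + r) = (2*r)*(r + (-12 + r)/(8 + r)) = 2*r*(r + (-12 + r)/(8 + r)))
√(-156109 + k(H(-22))) - 1*237939 = √(-156109 + 2*(-1)*(-12 - 1 - (8 - 1))/(8 - 1)) - 1*237939 = √(-156109 + 2*(-1)*(-12 - 1 - 1*7)/7) - 237939 = √(-156109 + 2*(-1)*(⅐)*(-12 - 1 - 7)) - 237939 = √(-156109 + 2*(-1)*(⅐)*(-20)) - 237939 = √(-156109 + 40/7) - 237939 = √(-1092723/7) - 237939 = I*√7649061/7 - 237939 = -237939 + I*√7649061/7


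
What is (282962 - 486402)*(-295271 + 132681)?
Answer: 33077309600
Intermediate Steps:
(282962 - 486402)*(-295271 + 132681) = -203440*(-162590) = 33077309600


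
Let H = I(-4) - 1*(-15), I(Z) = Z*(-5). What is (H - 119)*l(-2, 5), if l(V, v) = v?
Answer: -420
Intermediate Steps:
I(Z) = -5*Z
H = 35 (H = -5*(-4) - 1*(-15) = 20 + 15 = 35)
(H - 119)*l(-2, 5) = (35 - 119)*5 = -84*5 = -420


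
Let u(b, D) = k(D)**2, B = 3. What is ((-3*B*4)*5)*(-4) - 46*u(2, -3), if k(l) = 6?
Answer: -936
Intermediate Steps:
u(b, D) = 36 (u(b, D) = 6**2 = 36)
((-3*B*4)*5)*(-4) - 46*u(2, -3) = ((-3*3*4)*5)*(-4) - 46*36 = (-9*4*5)*(-4) - 1656 = -36*5*(-4) - 1656 = -180*(-4) - 1656 = 720 - 1656 = -936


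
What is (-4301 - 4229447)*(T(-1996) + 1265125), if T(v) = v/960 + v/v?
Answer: -321372952174817/60 ≈ -5.3562e+12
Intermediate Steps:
T(v) = 1 + v/960 (T(v) = v*(1/960) + 1 = v/960 + 1 = 1 + v/960)
(-4301 - 4229447)*(T(-1996) + 1265125) = (-4301 - 4229447)*((1 + (1/960)*(-1996)) + 1265125) = -4233748*((1 - 499/240) + 1265125) = -4233748*(-259/240 + 1265125) = -4233748*303629741/240 = -321372952174817/60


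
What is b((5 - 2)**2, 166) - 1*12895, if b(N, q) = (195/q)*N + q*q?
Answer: 2435481/166 ≈ 14672.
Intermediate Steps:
b(N, q) = q**2 + 195*N/q (b(N, q) = 195*N/q + q**2 = q**2 + 195*N/q)
b((5 - 2)**2, 166) - 1*12895 = (166**3 + 195*(5 - 2)**2)/166 - 1*12895 = (4574296 + 195*3**2)/166 - 12895 = (4574296 + 195*9)/166 - 12895 = (4574296 + 1755)/166 - 12895 = (1/166)*4576051 - 12895 = 4576051/166 - 12895 = 2435481/166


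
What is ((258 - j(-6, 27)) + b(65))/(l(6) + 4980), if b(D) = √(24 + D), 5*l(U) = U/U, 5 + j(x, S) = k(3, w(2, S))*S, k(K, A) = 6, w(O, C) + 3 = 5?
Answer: 505/24901 + 5*√89/24901 ≈ 0.022175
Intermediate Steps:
w(O, C) = 2 (w(O, C) = -3 + 5 = 2)
j(x, S) = -5 + 6*S
l(U) = ⅕ (l(U) = (U/U)/5 = (⅕)*1 = ⅕)
((258 - j(-6, 27)) + b(65))/(l(6) + 4980) = ((258 - (-5 + 6*27)) + √(24 + 65))/(⅕ + 4980) = ((258 - (-5 + 162)) + √89)/(24901/5) = ((258 - 1*157) + √89)*(5/24901) = ((258 - 157) + √89)*(5/24901) = (101 + √89)*(5/24901) = 505/24901 + 5*√89/24901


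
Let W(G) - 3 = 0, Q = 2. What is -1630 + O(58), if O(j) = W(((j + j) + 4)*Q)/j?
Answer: -94537/58 ≈ -1629.9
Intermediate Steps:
W(G) = 3 (W(G) = 3 + 0 = 3)
O(j) = 3/j
-1630 + O(58) = -1630 + 3/58 = -94537/58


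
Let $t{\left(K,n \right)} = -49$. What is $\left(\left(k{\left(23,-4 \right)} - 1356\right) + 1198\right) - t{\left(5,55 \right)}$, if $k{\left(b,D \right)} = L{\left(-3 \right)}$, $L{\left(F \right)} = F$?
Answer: $-112$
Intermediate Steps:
$k{\left(b,D \right)} = -3$
$\left(\left(k{\left(23,-4 \right)} - 1356\right) + 1198\right) - t{\left(5,55 \right)} = \left(\left(-3 - 1356\right) + 1198\right) - -49 = \left(-1359 + 1198\right) + 49 = -161 + 49 = -112$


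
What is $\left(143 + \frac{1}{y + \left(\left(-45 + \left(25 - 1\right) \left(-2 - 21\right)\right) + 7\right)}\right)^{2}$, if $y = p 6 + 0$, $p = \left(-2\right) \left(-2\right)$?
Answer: $\frac{6550797969}{320356} \approx 20449.0$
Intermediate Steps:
$p = 4$
$y = 24$ ($y = 4 \cdot 6 + 0 = 24 + 0 = 24$)
$\left(143 + \frac{1}{y + \left(\left(-45 + \left(25 - 1\right) \left(-2 - 21\right)\right) + 7\right)}\right)^{2} = \left(143 + \frac{1}{24 + \left(\left(-45 + \left(25 - 1\right) \left(-2 - 21\right)\right) + 7\right)}\right)^{2} = \left(143 + \frac{1}{24 + \left(\left(-45 + 24 \left(-23\right)\right) + 7\right)}\right)^{2} = \left(143 + \frac{1}{24 + \left(\left(-45 - 552\right) + 7\right)}\right)^{2} = \left(143 + \frac{1}{24 + \left(-597 + 7\right)}\right)^{2} = \left(143 + \frac{1}{24 - 590}\right)^{2} = \left(143 + \frac{1}{-566}\right)^{2} = \left(143 - \frac{1}{566}\right)^{2} = \left(\frac{80937}{566}\right)^{2} = \frac{6550797969}{320356}$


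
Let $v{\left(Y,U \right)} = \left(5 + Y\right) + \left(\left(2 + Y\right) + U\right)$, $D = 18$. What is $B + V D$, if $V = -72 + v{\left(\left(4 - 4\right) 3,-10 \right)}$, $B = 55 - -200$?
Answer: $-1095$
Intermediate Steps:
$B = 255$ ($B = 55 + 200 = 255$)
$v{\left(Y,U \right)} = 7 + U + 2 Y$ ($v{\left(Y,U \right)} = \left(5 + Y\right) + \left(2 + U + Y\right) = 7 + U + 2 Y$)
$V = -75$ ($V = -72 + \left(7 - 10 + 2 \left(4 - 4\right) 3\right) = -72 + \left(7 - 10 + 2 \cdot 0 \cdot 3\right) = -72 + \left(7 - 10 + 2 \cdot 0\right) = -72 + \left(7 - 10 + 0\right) = -72 - 3 = -75$)
$B + V D = 255 - 1350 = -1095$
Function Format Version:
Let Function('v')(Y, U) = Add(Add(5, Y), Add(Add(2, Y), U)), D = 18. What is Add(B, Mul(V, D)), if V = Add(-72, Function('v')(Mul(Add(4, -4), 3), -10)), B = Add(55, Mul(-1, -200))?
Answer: -1095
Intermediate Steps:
B = 255 (B = Add(55, 200) = 255)
Function('v')(Y, U) = Add(7, U, Mul(2, Y)) (Function('v')(Y, U) = Add(Add(5, Y), Add(2, U, Y)) = Add(7, U, Mul(2, Y)))
V = -75 (V = Add(-72, Add(7, -10, Mul(2, Mul(Add(4, -4), 3)))) = Add(-72, Add(7, -10, Mul(2, Mul(0, 3)))) = Add(-72, Add(7, -10, Mul(2, 0))) = Add(-72, Add(7, -10, 0)) = Add(-72, -3) = -75)
Add(B, Mul(V, D)) = Add(255, Mul(-75, 18)) = Add(255, -1350) = -1095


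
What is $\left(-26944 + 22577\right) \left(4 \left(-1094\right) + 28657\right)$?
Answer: $-106035127$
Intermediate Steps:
$\left(-26944 + 22577\right) \left(4 \left(-1094\right) + 28657\right) = - 4367 \left(-4376 + 28657\right) = \left(-4367\right) 24281 = -106035127$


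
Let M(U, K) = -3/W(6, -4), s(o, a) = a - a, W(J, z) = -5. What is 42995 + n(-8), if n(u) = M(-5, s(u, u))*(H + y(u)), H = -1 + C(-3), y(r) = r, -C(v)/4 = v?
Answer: 214984/5 ≈ 42997.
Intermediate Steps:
s(o, a) = 0
C(v) = -4*v
M(U, K) = 3/5 (M(U, K) = -3/(-5) = -3*(-1/5) = 3/5)
H = 11 (H = -1 - 4*(-3) = -1 + 12 = 11)
n(u) = 33/5 + 3*u/5 (n(u) = 3*(11 + u)/5 = 33/5 + 3*u/5)
42995 + n(-8) = 42995 + (33/5 + (3/5)*(-8)) = 42995 + (33/5 - 24/5) = 42995 + 9/5 = 214984/5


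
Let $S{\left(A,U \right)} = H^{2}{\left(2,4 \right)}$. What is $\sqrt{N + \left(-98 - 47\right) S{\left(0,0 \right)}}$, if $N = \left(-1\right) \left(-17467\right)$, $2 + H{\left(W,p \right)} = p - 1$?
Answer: $\sqrt{17322} \approx 131.61$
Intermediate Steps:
$H{\left(W,p \right)} = -3 + p$ ($H{\left(W,p \right)} = -2 + \left(p - 1\right) = -2 + \left(-1 + p\right) = -3 + p$)
$S{\left(A,U \right)} = 1$ ($S{\left(A,U \right)} = \left(-3 + 4\right)^{2} = 1^{2} = 1$)
$N = 17467$
$\sqrt{N + \left(-98 - 47\right) S{\left(0,0 \right)}} = \sqrt{17467 + \left(-98 - 47\right) 1} = \sqrt{17467 - 145} = \sqrt{17322}$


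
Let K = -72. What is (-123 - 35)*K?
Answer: 11376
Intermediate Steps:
(-123 - 35)*K = (-123 - 35)*(-72) = -158*(-72) = 11376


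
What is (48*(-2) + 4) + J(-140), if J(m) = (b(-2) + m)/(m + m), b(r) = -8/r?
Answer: -3203/35 ≈ -91.514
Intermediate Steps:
J(m) = (4 + m)/(2*m) (J(m) = (-8/(-2) + m)/(m + m) = (-8*(-½) + m)/((2*m)) = (4 + m)*(1/(2*m)) = (4 + m)/(2*m))
(48*(-2) + 4) + J(-140) = (48*(-2) + 4) + (½)*(4 - 140)/(-140) = (-96 + 4) + (½)*(-1/140)*(-136) = -92 + 17/35 = -3203/35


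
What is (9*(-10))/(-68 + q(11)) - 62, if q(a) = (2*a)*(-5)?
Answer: -5473/89 ≈ -61.494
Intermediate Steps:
q(a) = -10*a
(9*(-10))/(-68 + q(11)) - 62 = (9*(-10))/(-68 - 10*11) - 62 = -90/(-68 - 110) - 62 = -90/(-178) - 62 = -1/178*(-90) - 62 = 45/89 - 62 = -5473/89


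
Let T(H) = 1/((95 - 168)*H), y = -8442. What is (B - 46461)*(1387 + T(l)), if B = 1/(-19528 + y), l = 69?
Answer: -4539409622056189/70442445 ≈ -6.4441e+7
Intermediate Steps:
T(H) = -1/(73*H) (T(H) = 1/((-73)*H) = -1/(73*H))
B = -1/27970 (B = 1/(-19528 - 8442) = 1/(-27970) = -1/27970 ≈ -3.5753e-5)
(B - 46461)*(1387 + T(l)) = (-1/27970 - 46461)*(1387 - 1/73/69) = -1299514171*(1387 - 1/73*1/69)/27970 = -1299514171*(1387 - 1/5037)/27970 = -1299514171/27970*6986318/5037 = -4539409622056189/70442445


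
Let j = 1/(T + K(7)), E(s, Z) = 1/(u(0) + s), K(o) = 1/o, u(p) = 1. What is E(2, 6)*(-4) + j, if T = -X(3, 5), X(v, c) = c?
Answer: -157/102 ≈ -1.5392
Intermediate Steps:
K(o) = 1/o
T = -5 (T = -1*5 = -5)
E(s, Z) = 1/(1 + s)
j = -7/34 (j = 1/(-5 + 1/7) = 1/(-5 + ⅐) = 1/(-34/7) = -7/34 ≈ -0.20588)
E(2, 6)*(-4) + j = -4/(1 + 2) - 7/34 = -4/3 - 7/34 = -157/102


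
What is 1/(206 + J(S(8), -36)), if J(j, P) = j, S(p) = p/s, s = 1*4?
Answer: 1/208 ≈ 0.0048077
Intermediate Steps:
s = 4
S(p) = p/4
1/(206 + J(S(8), -36)) = 1/(206 + (¼)*8) = 1/(206 + 2) = 1/208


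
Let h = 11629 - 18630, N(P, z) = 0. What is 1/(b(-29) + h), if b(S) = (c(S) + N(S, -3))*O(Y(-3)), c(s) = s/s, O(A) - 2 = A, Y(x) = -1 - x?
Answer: -1/6997 ≈ -0.00014292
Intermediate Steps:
h = -7001
O(A) = 2 + A
c(s) = 1
b(S) = 4 (b(S) = (1 + 0)*(2 + (-1 - 1*(-3))) = 1*(2 + (-1 + 3)) = 1*(2 + 2) = 1*4 = 4)
1/(b(-29) + h) = 1/(4 - 7001) = 1/(-6997) = -1/6997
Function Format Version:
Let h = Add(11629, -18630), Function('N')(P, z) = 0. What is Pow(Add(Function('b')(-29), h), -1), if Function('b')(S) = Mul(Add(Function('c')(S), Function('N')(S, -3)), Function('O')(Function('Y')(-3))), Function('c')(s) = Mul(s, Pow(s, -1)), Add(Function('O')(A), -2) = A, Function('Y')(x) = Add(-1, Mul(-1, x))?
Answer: Rational(-1, 6997) ≈ -0.00014292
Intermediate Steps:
h = -7001
Function('O')(A) = Add(2, A)
Function('c')(s) = 1
Function('b')(S) = 4 (Function('b')(S) = Mul(Add(1, 0), Add(2, Add(-1, Mul(-1, -3)))) = Mul(1, Add(2, Add(-1, 3))) = Mul(1, Add(2, 2)) = Mul(1, 4) = 4)
Pow(Add(Function('b')(-29), h), -1) = Pow(Add(4, -7001), -1) = Pow(-6997, -1) = Rational(-1, 6997)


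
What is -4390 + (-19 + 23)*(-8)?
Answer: -4422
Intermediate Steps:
-4390 + (-19 + 23)*(-8) = -4390 + 4*(-8) = -4390 - 32 = -4422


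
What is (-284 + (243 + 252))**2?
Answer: 44521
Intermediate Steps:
(-284 + (243 + 252))**2 = (-284 + 495)**2 = 211**2 = 44521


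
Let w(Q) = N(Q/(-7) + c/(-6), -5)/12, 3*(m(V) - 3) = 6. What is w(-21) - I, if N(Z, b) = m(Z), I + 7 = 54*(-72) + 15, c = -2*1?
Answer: 46565/12 ≈ 3880.4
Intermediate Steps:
c = -2
m(V) = 5 (m(V) = 3 + (1/3)*6 = 3 + 2 = 5)
I = -3880 (I = -7 + (54*(-72) + 15) = -7 + (-3888 + 15) = -7 - 3873 = -3880)
N(Z, b) = 5
w(Q) = 5/12
w(-21) - I = 5/12 - 1*(-3880) = 5/12 + 3880 = 46565/12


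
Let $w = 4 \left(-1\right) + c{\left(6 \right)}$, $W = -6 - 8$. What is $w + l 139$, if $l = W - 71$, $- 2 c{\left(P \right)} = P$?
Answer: $-11822$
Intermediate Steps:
$c{\left(P \right)} = - \frac{P}{2}$
$W = -14$ ($W = -6 - 8 = -14$)
$w = -7$ ($w = 4 \left(-1\right) - 3 = -4 - 3 = -7$)
$l = -85$ ($l = -14 - 71 = -85$)
$w + l 139 = -7 - 11815 = -11822$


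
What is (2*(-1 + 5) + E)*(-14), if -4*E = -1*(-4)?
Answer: -98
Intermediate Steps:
E = -1 (E = -(-1)*(-4)/4 = -1/4*4 = -1)
(2*(-1 + 5) + E)*(-14) = (2*(-1 + 5) - 1)*(-14) = (2*4 - 1)*(-14) = (8 - 1)*(-14) = 7*(-14) = -98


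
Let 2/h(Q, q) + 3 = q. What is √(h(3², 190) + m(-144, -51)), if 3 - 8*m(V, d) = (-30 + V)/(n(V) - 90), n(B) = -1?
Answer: √679624946/68068 ≈ 0.38299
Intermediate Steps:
h(Q, q) = 2/(-3 + q)
m(V, d) = 243/728 + V/728 (m(V, d) = 3/8 - (-30 + V)/(8*(-1 - 90)) = 3/8 - (-30 + V)/(8*(-91)) = 3/8 - (-30 + V)*(-1)/(8*91) = 3/8 - (30/91 - V/91)/8 = 3/8 + (-15/364 + V/728) = 243/728 + V/728)
√(h(3², 190) + m(-144, -51)) = √(2/(-3 + 190) + (243/728 + (1/728)*(-144))) = √(2/187 + (243/728 - 18/91)) = √(2*(1/187) + 99/728) = √(2/187 + 99/728) = √(19969/136136) = √679624946/68068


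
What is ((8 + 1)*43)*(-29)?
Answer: -11223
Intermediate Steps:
((8 + 1)*43)*(-29) = (9*43)*(-29) = 387*(-29) = -11223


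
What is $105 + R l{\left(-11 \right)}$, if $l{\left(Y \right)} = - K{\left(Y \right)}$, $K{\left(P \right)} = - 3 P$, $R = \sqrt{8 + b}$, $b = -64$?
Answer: $105 - 66 i \sqrt{14} \approx 105.0 - 246.95 i$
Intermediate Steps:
$R = 2 i \sqrt{14}$ ($R = \sqrt{8 - 64} = \sqrt{-56} = 2 i \sqrt{14} \approx 7.4833 i$)
$l{\left(Y \right)} = 3 Y$ ($l{\left(Y \right)} = - \left(-3\right) Y = 3 Y$)
$105 + R l{\left(-11 \right)} = 105 + 2 i \sqrt{14} \cdot 3 \left(-11\right) = 105 + 2 i \sqrt{14} \left(-33\right) = 105 - 66 i \sqrt{14}$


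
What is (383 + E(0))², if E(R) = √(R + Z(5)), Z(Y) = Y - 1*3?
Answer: (383 + √2)² ≈ 1.4777e+5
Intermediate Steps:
Z(Y) = -3 + Y (Z(Y) = Y - 3 = -3 + Y)
E(R) = √(2 + R) (E(R) = √(R + (-3 + 5)) = √(R + 2) = √(2 + R))
(383 + E(0))² = (383 + √(2 + 0))² = (383 + √2)²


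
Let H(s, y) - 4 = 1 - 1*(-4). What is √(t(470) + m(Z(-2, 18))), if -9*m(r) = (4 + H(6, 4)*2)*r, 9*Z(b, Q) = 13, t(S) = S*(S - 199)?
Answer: 2*√2579171/9 ≈ 356.88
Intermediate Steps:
t(S) = S*(-199 + S)
H(s, y) = 9 (H(s, y) = 4 + (1 - 1*(-4)) = 4 + (1 + 4) = 4 + 5 = 9)
Z(b, Q) = 13/9 (Z(b, Q) = (⅑)*13 = 13/9)
m(r) = -22*r/9 (m(r) = -(4 + 9*2)*r/9 = -(4 + 18)*r/9 = -22*r/9)
√(t(470) + m(Z(-2, 18))) = √(470*(-199 + 470) - 22/9*13/9) = √(470*271 - 286/81) = √(127370 - 286/81) = √(10316684/81) = 2*√2579171/9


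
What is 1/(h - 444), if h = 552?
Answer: 1/108 ≈ 0.0092593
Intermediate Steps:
1/(h - 444) = 1/(552 - 444) = 1/108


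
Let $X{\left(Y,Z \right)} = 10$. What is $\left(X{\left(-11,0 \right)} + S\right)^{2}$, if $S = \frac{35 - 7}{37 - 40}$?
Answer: $\frac{4}{9} \approx 0.44444$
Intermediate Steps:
$S = - \frac{28}{3}$ ($S = \frac{28}{-3} = 28 \left(- \frac{1}{3}\right) = - \frac{28}{3} \approx -9.3333$)
$\left(X{\left(-11,0 \right)} + S\right)^{2} = \left(10 - \frac{28}{3}\right)^{2} = \left(\frac{2}{3}\right)^{2} = \frac{4}{9}$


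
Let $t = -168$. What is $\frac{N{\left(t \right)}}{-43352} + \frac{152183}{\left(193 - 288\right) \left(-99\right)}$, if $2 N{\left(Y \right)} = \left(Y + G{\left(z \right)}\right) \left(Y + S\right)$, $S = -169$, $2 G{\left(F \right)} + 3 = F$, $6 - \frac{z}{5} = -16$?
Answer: $\frac{25663937599}{1630902240} \approx 15.736$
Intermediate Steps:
$z = 110$ ($z = 30 - -80 = 30 + 80 = 110$)
$G{\left(F \right)} = - \frac{3}{2} + \frac{F}{2}$
$N{\left(Y \right)} = \frac{\left(-169 + Y\right) \left(\frac{107}{2} + Y\right)}{2}$ ($N{\left(Y \right)} = \frac{\left(Y + \left(- \frac{3}{2} + \frac{1}{2} \cdot 110\right)\right) \left(Y - 169\right)}{2} = \frac{\left(Y + \left(- \frac{3}{2} + 55\right)\right) \left(-169 + Y\right)}{2} = \frac{\left(Y + \frac{107}{2}\right) \left(-169 + Y\right)}{2} = \frac{\left(\frac{107}{2} + Y\right) \left(-169 + Y\right)}{2} = \frac{\left(-169 + Y\right) \left(\frac{107}{2} + Y\right)}{2}$)
$\frac{N{\left(t \right)}}{-43352} + \frac{152183}{\left(193 - 288\right) \left(-99\right)} = \frac{- \frac{18083}{4} + \frac{\left(-168\right)^{2}}{2} - -9702}{-43352} + \frac{152183}{\left(193 - 288\right) \left(-99\right)} = \left(- \frac{18083}{4} + \frac{1}{2} \cdot 28224 + 9702\right) \left(- \frac{1}{43352}\right) + \frac{152183}{\left(-95\right) \left(-99\right)} = \left(- \frac{18083}{4} + 14112 + 9702\right) \left(- \frac{1}{43352}\right) + \frac{152183}{9405} = \frac{77173}{4} \left(- \frac{1}{43352}\right) + 152183 \cdot \frac{1}{9405} = - \frac{77173}{173408} + \frac{152183}{9405} = \frac{25663937599}{1630902240}$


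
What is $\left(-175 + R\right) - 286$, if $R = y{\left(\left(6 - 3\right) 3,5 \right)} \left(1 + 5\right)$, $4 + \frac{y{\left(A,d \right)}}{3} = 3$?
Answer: $-479$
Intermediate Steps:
$y{\left(A,d \right)} = -3$ ($y{\left(A,d \right)} = -12 + 3 \cdot 3 = -12 + 9 = -3$)
$R = -18$ ($R = - 3 \left(1 + 5\right) = \left(-3\right) 6 = -18$)
$\left(-175 + R\right) - 286 = \left(-175 - 18\right) - 286 = -193 - 286 = -479$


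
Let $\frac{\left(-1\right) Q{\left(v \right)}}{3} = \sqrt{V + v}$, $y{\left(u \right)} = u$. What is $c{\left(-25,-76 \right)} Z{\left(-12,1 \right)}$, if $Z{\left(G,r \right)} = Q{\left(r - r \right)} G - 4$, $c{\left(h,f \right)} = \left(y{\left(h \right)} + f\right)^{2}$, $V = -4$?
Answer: $-40804 + 734472 i \approx -40804.0 + 7.3447 \cdot 10^{5} i$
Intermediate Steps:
$c{\left(h,f \right)} = \left(f + h\right)^{2}$ ($c{\left(h,f \right)} = \left(h + f\right)^{2} = \left(f + h\right)^{2}$)
$Q{\left(v \right)} = - 3 \sqrt{-4 + v}$
$Z{\left(G,r \right)} = -4 - 6 i G$ ($Z{\left(G,r \right)} = - 3 \sqrt{-4 + \left(r - r\right)} G - 4 = - 3 \sqrt{-4 + 0} G - 4 = - 3 \sqrt{-4} G - 4 = - 3 \cdot 2 i G - 4 = - 6 i G - 4 = -4 - 6 i G$)
$c{\left(-25,-76 \right)} Z{\left(-12,1 \right)} = \left(-76 - 25\right)^{2} \left(-4 - 6 i \left(-12\right)\right) = \left(-101\right)^{2} \left(-4 + 72 i\right) = 10201 \left(-4 + 72 i\right) = -40804 + 734472 i$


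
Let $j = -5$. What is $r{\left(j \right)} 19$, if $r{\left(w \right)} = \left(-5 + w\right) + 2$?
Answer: $-152$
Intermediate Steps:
$r{\left(w \right)} = -3 + w$
$r{\left(j \right)} 19 = \left(-3 - 5\right) 19 = \left(-8\right) 19 = -152$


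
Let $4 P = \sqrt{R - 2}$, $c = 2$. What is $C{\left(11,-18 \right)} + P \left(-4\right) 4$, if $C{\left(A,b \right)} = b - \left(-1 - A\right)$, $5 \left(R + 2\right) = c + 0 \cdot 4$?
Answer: $-6 - \frac{12 i \sqrt{10}}{5} \approx -6.0 - 7.5895 i$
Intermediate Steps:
$R = - \frac{8}{5}$ ($R = -2 + \frac{2 + 0 \cdot 4}{5} = -2 + \frac{2 + 0}{5} = -2 + \frac{1}{5} \cdot 2 = -2 + \frac{2}{5} = - \frac{8}{5} \approx -1.6$)
$P = \frac{3 i \sqrt{10}}{20}$ ($P = \frac{\sqrt{- \frac{8}{5} - 2}}{4} = \frac{\sqrt{- \frac{18}{5}}}{4} = \frac{\frac{3}{5} i \sqrt{10}}{4} = \frac{3 i \sqrt{10}}{20} \approx 0.47434 i$)
$C{\left(A,b \right)} = 1 + A + b$ ($C{\left(A,b \right)} = b + \left(1 + A\right) = 1 + A + b$)
$C{\left(11,-18 \right)} + P \left(-4\right) 4 = \left(1 + 11 - 18\right) + \frac{3 i \sqrt{10}}{20} \left(-4\right) 4 = -6 + - \frac{3 i \sqrt{10}}{5} \cdot 4 = -6 - \frac{12 i \sqrt{10}}{5}$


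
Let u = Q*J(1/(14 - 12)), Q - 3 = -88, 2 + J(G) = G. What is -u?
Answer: -255/2 ≈ -127.50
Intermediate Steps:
J(G) = -2 + G
Q = -85 (Q = 3 - 88 = -85)
u = 255/2 (u = -85*(-2 + 1/(14 - 12)) = -85*(-2 + 1/2) = -85*(-2 + ½) = -85*(-3/2) = 255/2 ≈ 127.50)
-u = -1*255/2 = -255/2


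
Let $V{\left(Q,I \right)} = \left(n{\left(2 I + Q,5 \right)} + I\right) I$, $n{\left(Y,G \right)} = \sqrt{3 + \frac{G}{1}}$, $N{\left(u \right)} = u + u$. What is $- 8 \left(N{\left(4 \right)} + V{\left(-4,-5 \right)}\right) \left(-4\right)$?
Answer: $1056 - 320 \sqrt{2} \approx 603.45$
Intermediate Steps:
$N{\left(u \right)} = 2 u$
$n{\left(Y,G \right)} = \sqrt{3 + G}$ ($n{\left(Y,G \right)} = \sqrt{3 + G 1} = \sqrt{3 + G}$)
$V{\left(Q,I \right)} = I \left(I + 2 \sqrt{2}\right)$ ($V{\left(Q,I \right)} = \left(\sqrt{3 + 5} + I\right) I = \left(\sqrt{8} + I\right) I = \left(2 \sqrt{2} + I\right) I = \left(I + 2 \sqrt{2}\right) I = I \left(I + 2 \sqrt{2}\right)$)
$- 8 \left(N{\left(4 \right)} + V{\left(-4,-5 \right)}\right) \left(-4\right) = - 8 \left(2 \cdot 4 - 5 \left(-5 + 2 \sqrt{2}\right)\right) \left(-4\right) = - 8 \left(8 + \left(25 - 10 \sqrt{2}\right)\right) \left(-4\right) = - 8 \left(33 - 10 \sqrt{2}\right) \left(-4\right) = \left(-264 + 80 \sqrt{2}\right) \left(-4\right) = 1056 - 320 \sqrt{2}$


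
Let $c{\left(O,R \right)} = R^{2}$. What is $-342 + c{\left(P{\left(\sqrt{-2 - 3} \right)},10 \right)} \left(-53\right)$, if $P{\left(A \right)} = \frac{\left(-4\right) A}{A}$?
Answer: $-5642$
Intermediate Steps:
$P{\left(A \right)} = -4$
$-342 + c{\left(P{\left(\sqrt{-2 - 3} \right)},10 \right)} \left(-53\right) = -342 + 10^{2} \left(-53\right) = -342 + 100 \left(-53\right) = -342 - 5300 = -5642$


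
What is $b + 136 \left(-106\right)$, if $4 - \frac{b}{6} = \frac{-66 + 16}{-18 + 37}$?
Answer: $- \frac{273148}{19} \approx -14376.0$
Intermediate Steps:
$b = \frac{756}{19}$ ($b = 24 - 6 \frac{-66 + 16}{-18 + 37} = 24 - 6 \left(- \frac{50}{19}\right) = 24 - 6 \left(\left(-50\right) \frac{1}{19}\right) = 24 - - \frac{300}{19} = 24 + \frac{300}{19} = \frac{756}{19} \approx 39.789$)
$b + 136 \left(-106\right) = \frac{756}{19} + 136 \left(-106\right) = \frac{756}{19} - 14416 = - \frac{273148}{19}$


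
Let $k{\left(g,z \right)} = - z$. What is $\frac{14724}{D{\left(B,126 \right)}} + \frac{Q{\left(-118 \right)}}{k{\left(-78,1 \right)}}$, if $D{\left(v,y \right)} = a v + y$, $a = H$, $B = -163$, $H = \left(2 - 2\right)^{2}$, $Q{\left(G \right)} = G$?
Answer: $\frac{1644}{7} \approx 234.86$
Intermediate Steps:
$H = 0$ ($H = 0^{2} = 0$)
$a = 0$
$D{\left(v,y \right)} = y$ ($D{\left(v,y \right)} = 0 v + y = 0 + y = y$)
$\frac{14724}{D{\left(B,126 \right)}} + \frac{Q{\left(-118 \right)}}{k{\left(-78,1 \right)}} = \frac{14724}{126} - \frac{118}{\left(-1\right) 1} = 14724 \cdot \frac{1}{126} - \frac{118}{-1} = \frac{818}{7} - -118 = \frac{818}{7} + 118 = \frac{1644}{7}$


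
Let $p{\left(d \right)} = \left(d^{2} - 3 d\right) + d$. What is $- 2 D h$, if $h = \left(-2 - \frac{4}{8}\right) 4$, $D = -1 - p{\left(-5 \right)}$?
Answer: $-720$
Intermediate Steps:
$p{\left(d \right)} = d^{2} - 2 d$
$D = -36$ ($D = -1 - - 5 \left(-2 - 5\right) = -1 - \left(-5\right) \left(-7\right) = -1 - 35 = -36$)
$h = -10$ ($h = \left(-2 - \frac{1}{2}\right) 4 = \left(- \frac{5}{2}\right) 4 = -10$)
$- 2 D h = \left(-2\right) \left(-36\right) \left(-10\right) = 72 \left(-10\right) = -720$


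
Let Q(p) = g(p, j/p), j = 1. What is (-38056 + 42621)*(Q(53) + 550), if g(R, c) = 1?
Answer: 2515315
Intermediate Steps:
Q(p) = 1
(-38056 + 42621)*(Q(53) + 550) = (-38056 + 42621)*(1 + 550) = 4565*551 = 2515315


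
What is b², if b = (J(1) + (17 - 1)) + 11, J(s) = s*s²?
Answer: 784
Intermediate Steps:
J(s) = s³
b = 28 (b = (1³ + (17 - 1)) + 11 = (1 + 16) + 11 = 17 + 11 = 28)
b² = 28² = 784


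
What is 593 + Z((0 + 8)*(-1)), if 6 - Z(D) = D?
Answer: 607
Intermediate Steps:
Z(D) = 6 - D
593 + Z((0 + 8)*(-1)) = 593 + (6 - (0 + 8)*(-1)) = 593 + (6 - 8*(-1)) = 593 + (6 - 1*(-8)) = 593 + (6 + 8) = 593 + 14 = 607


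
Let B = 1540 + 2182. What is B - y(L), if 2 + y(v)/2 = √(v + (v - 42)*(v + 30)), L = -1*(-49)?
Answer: 3726 - 2*√602 ≈ 3676.9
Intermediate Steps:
L = 49
y(v) = -4 + 2*√(v + (-42 + v)*(30 + v)) (y(v) = -4 + 2*√(v + (v - 42)*(v + 30)) = -4 + 2*√(v + (-42 + v)*(30 + v)))
B = 3722
B - y(L) = 3722 - (-4 + 2*√(-1260 + 49² - 11*49)) = 3722 - (-4 + 2*√(-1260 + 2401 - 539)) = 3722 - (-4 + 2*√602) = 3722 + (4 - 2*√602) = 3726 - 2*√602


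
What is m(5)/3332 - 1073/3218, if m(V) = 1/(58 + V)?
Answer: -112618325/337754844 ≈ -0.33343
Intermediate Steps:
m(5)/3332 - 1073/3218 = 1/((58 + 5)*3332) - 1073/3218 = (1/3332)/63 - 1073*1/3218 = (1/63)*(1/3332) - 1073/3218 = 1/209916 - 1073/3218 = -112618325/337754844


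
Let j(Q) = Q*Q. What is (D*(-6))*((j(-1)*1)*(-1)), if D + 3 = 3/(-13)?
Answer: -252/13 ≈ -19.385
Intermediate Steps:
j(Q) = Q**2
D = -42/13 (D = -3 + 3/(-13) = -3 + 3*(-1/13) = -3 - 3/13 = -42/13 ≈ -3.2308)
(D*(-6))*((j(-1)*1)*(-1)) = (-42/13*(-6))*(((-1)**2*1)*(-1)) = 252*((1*1)*(-1))/13 = 252*(1*(-1))/13 = (252/13)*(-1) = -252/13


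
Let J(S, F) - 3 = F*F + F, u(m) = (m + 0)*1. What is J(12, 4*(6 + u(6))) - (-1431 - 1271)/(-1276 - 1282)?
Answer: 3010694/1279 ≈ 2353.9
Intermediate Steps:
u(m) = m (u(m) = m*1 = m)
J(S, F) = 3 + F + F² (J(S, F) = 3 + (F*F + F) = 3 + (F² + F) = 3 + (F + F²) = 3 + F + F²)
J(12, 4*(6 + u(6))) - (-1431 - 1271)/(-1276 - 1282) = (3 + 4*(6 + 6) + (4*(6 + 6))²) - (-1431 - 1271)/(-1276 - 1282) = (3 + 4*12 + (4*12)²) - (-2702)/(-2558) = (3 + 48 + 48²) - (-2702)*(-1)/2558 = (3 + 48 + 2304) - 1*1351/1279 = 2355 - 1351/1279 = 3010694/1279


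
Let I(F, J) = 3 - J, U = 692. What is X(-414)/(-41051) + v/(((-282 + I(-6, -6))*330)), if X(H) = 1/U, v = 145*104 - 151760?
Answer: 129423619349/85307097876 ≈ 1.5171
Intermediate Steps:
v = -136680 (v = 15080 - 151760 = -136680)
X(H) = 1/692
X(-414)/(-41051) + v/(((-282 + I(-6, -6))*330)) = (1/692)/(-41051) - 136680*1/(330*(-282 + (3 - 1*(-6)))) = (1/692)*(-1/41051) - 136680*1/(330*(-282 + (3 + 6))) = -1/28407292 - 136680*1/(330*(-282 + 9)) = -1/28407292 - 136680/((-273*330)) = -1/28407292 - 136680/(-90090) = -1/28407292 - 136680*(-1/90090) = -1/28407292 + 4556/3003 = 129423619349/85307097876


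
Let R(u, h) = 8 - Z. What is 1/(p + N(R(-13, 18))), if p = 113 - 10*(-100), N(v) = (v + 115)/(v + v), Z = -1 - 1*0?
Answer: 9/10079 ≈ 0.00089295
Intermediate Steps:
Z = -1 (Z = -1 + 0 = -1)
R(u, h) = 9 (R(u, h) = 8 - 1*(-1) = 8 + 1 = 9)
N(v) = (115 + v)/(2*v) (N(v) = (115 + v)/((2*v)) = (115 + v)*(1/(2*v)) = (115 + v)/(2*v))
p = 1113 (p = 113 + 1000 = 1113)
1/(p + N(R(-13, 18))) = 1/(1113 + (½)*(115 + 9)/9) = 1/(1113 + (½)*(⅑)*124) = 1/(1113 + 62/9) = 1/(10079/9) = 9/10079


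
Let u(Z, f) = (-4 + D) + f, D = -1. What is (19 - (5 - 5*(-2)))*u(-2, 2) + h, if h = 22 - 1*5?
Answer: 5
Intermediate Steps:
u(Z, f) = -5 + f (u(Z, f) = (-4 - 1) + f = -5 + f)
h = 17 (h = 22 - 5 = 17)
(19 - (5 - 5*(-2)))*u(-2, 2) + h = (19 - (5 - 5*(-2)))*(-5 + 2) + 17 = (19 - (5 + 10))*(-3) + 17 = (19 - 1*15)*(-3) + 17 = (19 - 15)*(-3) + 17 = 4*(-3) + 17 = -12 + 17 = 5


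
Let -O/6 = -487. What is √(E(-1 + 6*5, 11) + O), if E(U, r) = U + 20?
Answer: √2971 ≈ 54.507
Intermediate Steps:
O = 2922 (O = -6*(-487) = 2922)
E(U, r) = 20 + U
√(E(-1 + 6*5, 11) + O) = √((20 + (-1 + 6*5)) + 2922) = √((20 + (-1 + 30)) + 2922) = √((20 + 29) + 2922) = √(49 + 2922) = √2971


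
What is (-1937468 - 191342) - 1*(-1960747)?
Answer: -168063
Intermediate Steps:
(-1937468 - 191342) - 1*(-1960747) = -2128810 + 1960747 = -168063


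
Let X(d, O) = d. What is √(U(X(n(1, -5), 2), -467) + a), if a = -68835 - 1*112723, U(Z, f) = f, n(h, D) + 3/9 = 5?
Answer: 15*I*√809 ≈ 426.64*I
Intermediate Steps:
n(h, D) = 14/3 (n(h, D) = -⅓ + 5 = 14/3)
a = -181558 (a = -68835 - 112723 = -181558)
√(U(X(n(1, -5), 2), -467) + a) = √(-467 - 181558) = √(-182025) = 15*I*√809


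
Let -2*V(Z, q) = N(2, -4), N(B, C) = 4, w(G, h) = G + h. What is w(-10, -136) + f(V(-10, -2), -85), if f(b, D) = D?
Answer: -231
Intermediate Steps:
V(Z, q) = -2 (V(Z, q) = -½*4 = -2)
w(-10, -136) + f(V(-10, -2), -85) = (-10 - 136) - 85 = -146 - 85 = -231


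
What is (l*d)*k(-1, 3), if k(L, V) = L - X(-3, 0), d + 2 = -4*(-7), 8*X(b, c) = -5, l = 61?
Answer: -2379/4 ≈ -594.75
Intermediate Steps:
X(b, c) = -5/8 (X(b, c) = (⅛)*(-5) = -5/8)
d = 26 (d = -2 - 4*(-7) = -2 + 28 = 26)
k(L, V) = 5/8 + L (k(L, V) = L - 1*(-5/8) = L + 5/8 = 5/8 + L)
(l*d)*k(-1, 3) = (61*26)*(5/8 - 1) = 1586*(-3/8) = -2379/4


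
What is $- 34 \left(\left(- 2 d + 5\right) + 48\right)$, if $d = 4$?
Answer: $-1530$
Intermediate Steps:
$- 34 \left(\left(- 2 d + 5\right) + 48\right) = - 34 \left(\left(\left(-2\right) 4 + 5\right) + 48\right) = - 34 \left(\left(-8 + 5\right) + 48\right) = - 34 \left(-3 + 48\right) = \left(-34\right) 45 = -1530$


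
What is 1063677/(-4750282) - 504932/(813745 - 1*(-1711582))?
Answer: -5084701638203/11996015392214 ≈ -0.42387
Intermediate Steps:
1063677/(-4750282) - 504932/(813745 - 1*(-1711582)) = 1063677*(-1/4750282) - 504932/(813745 + 1711582) = -1063677/4750282 - 504932/2525327 = -5084701638203/11996015392214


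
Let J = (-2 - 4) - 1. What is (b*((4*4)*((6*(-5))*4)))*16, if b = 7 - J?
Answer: -430080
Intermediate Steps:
J = -7 (J = -6 - 1 = -7)
b = 14 (b = 7 - 1*(-7) = 7 + 7 = 14)
(b*((4*4)*((6*(-5))*4)))*16 = (14*((4*4)*((6*(-5))*4)))*16 = (14*(16*(-30*4)))*16 = (14*(16*(-120)))*16 = (14*(-1920))*16 = -26880*16 = -430080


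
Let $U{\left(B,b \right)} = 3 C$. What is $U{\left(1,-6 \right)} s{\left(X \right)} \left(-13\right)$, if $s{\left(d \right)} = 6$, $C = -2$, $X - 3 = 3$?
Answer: $468$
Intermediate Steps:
$X = 6$ ($X = 3 + 3 = 6$)
$U{\left(B,b \right)} = -6$ ($U{\left(B,b \right)} = 3 \left(-2\right) = -6$)
$U{\left(1,-6 \right)} s{\left(X \right)} \left(-13\right) = \left(-6\right) 6 \left(-13\right) = \left(-36\right) \left(-13\right) = 468$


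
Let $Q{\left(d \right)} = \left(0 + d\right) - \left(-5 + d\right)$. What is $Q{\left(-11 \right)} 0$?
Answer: $0$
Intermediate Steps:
$Q{\left(d \right)} = 5$ ($Q{\left(d \right)} = d - \left(-5 + d\right) = 5$)
$Q{\left(-11 \right)} 0 = 5 \cdot 0 = 0$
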